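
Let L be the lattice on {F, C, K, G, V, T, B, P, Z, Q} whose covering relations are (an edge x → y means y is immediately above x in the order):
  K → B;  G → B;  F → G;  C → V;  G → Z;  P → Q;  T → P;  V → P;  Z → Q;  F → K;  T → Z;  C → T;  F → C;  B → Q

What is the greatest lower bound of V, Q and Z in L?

C

Common lower bounds of {V, Q, Z}: C, F.
The greatest among these is C.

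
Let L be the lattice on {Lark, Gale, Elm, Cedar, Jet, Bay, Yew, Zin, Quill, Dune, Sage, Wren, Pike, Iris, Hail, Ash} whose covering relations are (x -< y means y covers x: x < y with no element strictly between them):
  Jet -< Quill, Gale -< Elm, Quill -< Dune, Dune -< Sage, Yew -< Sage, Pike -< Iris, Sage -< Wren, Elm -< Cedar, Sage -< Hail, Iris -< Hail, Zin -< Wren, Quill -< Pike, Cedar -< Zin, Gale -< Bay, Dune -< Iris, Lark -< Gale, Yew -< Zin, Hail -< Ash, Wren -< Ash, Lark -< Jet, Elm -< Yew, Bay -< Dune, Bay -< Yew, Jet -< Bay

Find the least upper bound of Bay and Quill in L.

Common upper bounds of {Bay, Quill}: Ash, Dune, Hail, Iris, Sage, Wren.
The least among these is Dune.

Dune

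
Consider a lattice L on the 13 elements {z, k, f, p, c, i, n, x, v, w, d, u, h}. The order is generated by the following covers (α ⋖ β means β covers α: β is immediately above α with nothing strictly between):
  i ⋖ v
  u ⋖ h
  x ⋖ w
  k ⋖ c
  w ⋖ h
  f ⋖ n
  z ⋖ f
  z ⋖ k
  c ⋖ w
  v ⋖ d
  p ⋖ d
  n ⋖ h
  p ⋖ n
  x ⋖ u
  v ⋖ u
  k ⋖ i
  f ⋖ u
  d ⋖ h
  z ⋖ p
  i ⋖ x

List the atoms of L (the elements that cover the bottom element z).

The atoms are exactly the elements that cover z: f, k, p.

f, k, p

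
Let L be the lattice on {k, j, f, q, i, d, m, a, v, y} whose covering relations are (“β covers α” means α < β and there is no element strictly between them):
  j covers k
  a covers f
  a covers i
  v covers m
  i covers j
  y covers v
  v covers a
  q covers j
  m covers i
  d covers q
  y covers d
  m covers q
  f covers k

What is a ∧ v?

Common lower bounds of {a, v}: a, f, i, j, k.
The greatest among these is a.

a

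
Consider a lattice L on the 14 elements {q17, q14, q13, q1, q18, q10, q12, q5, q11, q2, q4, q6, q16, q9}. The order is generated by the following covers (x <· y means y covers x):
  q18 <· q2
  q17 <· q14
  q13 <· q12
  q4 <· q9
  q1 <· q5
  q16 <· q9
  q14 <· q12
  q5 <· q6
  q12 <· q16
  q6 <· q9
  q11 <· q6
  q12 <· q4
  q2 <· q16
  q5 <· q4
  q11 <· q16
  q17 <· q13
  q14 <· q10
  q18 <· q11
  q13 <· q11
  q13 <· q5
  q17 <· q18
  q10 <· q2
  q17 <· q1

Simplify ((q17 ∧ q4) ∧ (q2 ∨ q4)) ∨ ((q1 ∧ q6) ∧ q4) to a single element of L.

q17 ∧ q4 = q17
q2 ∨ q4 = q9
q17 ∧ q9 = q17
q1 ∧ q6 = q1
q1 ∧ q4 = q1
q17 ∨ q1 = q1

q1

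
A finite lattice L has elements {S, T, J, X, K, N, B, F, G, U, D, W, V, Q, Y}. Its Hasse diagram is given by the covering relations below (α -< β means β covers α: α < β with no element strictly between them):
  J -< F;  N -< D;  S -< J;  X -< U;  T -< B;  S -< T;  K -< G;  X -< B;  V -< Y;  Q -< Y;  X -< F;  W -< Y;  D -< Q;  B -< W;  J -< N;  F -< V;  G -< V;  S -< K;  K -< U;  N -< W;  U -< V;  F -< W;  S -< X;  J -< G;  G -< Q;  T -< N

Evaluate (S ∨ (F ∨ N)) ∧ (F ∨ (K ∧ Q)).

F

F ∨ N = W
S ∨ W = W
K ∧ Q = K
F ∨ K = V
W ∧ V = F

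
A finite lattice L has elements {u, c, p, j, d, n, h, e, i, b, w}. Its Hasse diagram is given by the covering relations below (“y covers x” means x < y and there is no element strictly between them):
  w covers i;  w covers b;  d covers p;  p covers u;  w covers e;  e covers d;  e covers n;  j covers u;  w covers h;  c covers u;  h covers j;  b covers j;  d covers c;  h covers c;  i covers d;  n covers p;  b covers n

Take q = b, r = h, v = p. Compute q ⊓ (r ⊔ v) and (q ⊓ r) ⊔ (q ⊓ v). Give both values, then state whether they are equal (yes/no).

r ⊔ v = w, so q ⊓ (r ⊔ v) = b ⊓ w = b.
q ⊓ r = j and q ⊓ v = p, so (q ⊓ r) ⊔ (q ⊓ v) = j ⊔ p = b.
Equal: yes.

b; b; yes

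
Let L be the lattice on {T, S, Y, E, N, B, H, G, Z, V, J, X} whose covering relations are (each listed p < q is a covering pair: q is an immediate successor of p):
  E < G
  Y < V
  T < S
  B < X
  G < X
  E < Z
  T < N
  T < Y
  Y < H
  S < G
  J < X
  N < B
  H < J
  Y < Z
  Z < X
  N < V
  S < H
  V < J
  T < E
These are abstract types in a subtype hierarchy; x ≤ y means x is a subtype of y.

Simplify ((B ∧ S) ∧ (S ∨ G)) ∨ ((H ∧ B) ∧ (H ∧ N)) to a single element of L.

B ∧ S = T
S ∨ G = G
T ∧ G = T
H ∧ B = T
H ∧ N = T
T ∧ T = T
T ∨ T = T

T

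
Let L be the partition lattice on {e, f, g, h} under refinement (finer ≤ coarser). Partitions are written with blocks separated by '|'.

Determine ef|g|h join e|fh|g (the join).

efh|g

The join of ef|g|h and e|fh|g merges any blocks that overlap across the partitions, giving efh|g.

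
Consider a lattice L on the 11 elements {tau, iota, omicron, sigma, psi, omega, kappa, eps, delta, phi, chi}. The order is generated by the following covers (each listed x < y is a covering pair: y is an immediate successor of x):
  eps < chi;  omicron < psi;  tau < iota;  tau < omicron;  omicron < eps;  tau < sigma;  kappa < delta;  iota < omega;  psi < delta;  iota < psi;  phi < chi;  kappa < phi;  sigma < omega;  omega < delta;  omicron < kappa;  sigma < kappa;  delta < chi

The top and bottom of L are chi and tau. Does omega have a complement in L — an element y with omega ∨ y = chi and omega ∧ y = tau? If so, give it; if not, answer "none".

Need y with omega ∨ y = chi and omega ∧ y = tau.
Checking each element gives: eps.

eps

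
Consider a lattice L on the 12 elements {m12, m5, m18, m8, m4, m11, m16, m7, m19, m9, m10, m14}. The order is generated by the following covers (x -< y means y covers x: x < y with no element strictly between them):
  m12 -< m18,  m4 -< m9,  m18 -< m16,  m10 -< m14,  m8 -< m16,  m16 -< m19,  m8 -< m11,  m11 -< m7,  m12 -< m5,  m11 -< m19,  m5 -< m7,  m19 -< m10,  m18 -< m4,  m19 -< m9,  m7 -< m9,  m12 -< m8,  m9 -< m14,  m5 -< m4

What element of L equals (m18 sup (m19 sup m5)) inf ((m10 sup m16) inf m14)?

m19 ∨ m5 = m9
m18 ∨ m9 = m9
m10 ∨ m16 = m10
m10 ∧ m14 = m10
m9 ∧ m10 = m19

m19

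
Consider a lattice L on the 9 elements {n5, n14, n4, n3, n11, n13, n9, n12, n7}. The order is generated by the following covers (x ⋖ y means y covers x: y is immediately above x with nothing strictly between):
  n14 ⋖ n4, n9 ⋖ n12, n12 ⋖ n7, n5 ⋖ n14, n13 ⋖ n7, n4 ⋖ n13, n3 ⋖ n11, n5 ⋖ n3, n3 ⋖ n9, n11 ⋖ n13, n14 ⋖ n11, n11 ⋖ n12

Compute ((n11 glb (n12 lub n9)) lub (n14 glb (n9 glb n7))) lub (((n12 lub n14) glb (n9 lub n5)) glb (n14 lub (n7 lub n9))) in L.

n12 ∨ n9 = n12
n11 ∧ n12 = n11
n9 ∧ n7 = n9
n14 ∧ n9 = n5
n11 ∨ n5 = n11
n12 ∨ n14 = n12
n9 ∨ n5 = n9
n12 ∧ n9 = n9
n7 ∨ n9 = n7
n14 ∨ n7 = n7
n9 ∧ n7 = n9
n11 ∨ n9 = n12

n12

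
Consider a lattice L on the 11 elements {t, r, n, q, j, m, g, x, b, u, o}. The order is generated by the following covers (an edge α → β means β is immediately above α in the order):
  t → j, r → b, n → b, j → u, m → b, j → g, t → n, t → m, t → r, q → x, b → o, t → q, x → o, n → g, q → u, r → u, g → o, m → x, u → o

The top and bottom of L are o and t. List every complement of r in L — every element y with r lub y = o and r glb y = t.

g, x

Need y with r ∨ y = o and r ∧ y = t.
Checking each element gives: g, x.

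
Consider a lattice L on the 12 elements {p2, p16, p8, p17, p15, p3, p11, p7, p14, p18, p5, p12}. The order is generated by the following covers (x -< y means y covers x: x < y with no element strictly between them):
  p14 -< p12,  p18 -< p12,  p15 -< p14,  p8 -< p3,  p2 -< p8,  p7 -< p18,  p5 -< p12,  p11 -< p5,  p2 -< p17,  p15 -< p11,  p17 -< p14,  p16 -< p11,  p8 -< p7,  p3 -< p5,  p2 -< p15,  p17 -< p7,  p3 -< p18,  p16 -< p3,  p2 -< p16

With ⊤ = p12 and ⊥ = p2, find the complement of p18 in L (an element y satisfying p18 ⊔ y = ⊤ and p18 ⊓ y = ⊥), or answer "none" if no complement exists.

p15

Need y with p18 ∨ y = p12 and p18 ∧ y = p2.
Checking each element gives: p15.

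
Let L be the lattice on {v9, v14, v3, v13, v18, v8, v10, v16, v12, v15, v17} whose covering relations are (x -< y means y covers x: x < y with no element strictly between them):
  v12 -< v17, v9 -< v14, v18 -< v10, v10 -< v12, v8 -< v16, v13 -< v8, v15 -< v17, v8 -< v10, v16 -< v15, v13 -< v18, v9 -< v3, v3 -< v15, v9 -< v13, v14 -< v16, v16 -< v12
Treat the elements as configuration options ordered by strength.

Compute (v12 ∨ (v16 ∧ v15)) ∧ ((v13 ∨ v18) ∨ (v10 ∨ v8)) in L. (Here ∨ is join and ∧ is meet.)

v10

v16 ∧ v15 = v16
v12 ∨ v16 = v12
v13 ∨ v18 = v18
v10 ∨ v8 = v10
v18 ∨ v10 = v10
v12 ∧ v10 = v10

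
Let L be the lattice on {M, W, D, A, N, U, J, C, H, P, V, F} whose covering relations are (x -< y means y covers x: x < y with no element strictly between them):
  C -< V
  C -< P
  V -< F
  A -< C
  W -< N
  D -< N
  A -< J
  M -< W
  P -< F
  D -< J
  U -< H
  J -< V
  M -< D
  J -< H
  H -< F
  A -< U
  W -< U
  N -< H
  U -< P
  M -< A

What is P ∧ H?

U

Common lower bounds of {P, H}: A, M, U, W.
The greatest among these is U.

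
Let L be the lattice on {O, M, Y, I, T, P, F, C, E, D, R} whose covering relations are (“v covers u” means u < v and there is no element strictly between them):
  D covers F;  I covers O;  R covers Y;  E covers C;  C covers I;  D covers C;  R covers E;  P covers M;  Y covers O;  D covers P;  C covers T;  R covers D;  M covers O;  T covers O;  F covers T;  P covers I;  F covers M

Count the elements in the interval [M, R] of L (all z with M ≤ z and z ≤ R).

5

The interval [M, R] = {D, F, M, P, R}, which has 5 elements.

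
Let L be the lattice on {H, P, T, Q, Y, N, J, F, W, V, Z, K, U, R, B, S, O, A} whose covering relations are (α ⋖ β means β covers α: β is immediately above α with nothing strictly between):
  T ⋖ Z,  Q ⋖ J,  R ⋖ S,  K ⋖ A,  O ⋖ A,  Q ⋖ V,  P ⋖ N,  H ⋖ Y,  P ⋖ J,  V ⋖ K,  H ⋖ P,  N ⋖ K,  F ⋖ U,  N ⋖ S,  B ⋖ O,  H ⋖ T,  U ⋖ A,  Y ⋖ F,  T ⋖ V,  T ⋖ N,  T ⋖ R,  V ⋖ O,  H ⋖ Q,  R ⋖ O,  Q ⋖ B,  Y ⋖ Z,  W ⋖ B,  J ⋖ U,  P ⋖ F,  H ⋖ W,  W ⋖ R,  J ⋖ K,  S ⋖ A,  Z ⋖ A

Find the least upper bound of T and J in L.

K

Common upper bounds of {T, J}: A, K.
The least among these is K.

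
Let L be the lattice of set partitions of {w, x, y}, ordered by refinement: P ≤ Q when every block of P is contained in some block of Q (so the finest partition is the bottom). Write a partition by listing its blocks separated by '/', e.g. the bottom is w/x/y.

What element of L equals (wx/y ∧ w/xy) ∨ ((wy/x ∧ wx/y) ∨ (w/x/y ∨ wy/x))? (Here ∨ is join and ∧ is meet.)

wx/y ∧ w/xy = w/x/y
wy/x ∧ wx/y = w/x/y
w/x/y ∨ wy/x = wy/x
w/x/y ∨ wy/x = wy/x
w/x/y ∨ wy/x = wy/x

wy/x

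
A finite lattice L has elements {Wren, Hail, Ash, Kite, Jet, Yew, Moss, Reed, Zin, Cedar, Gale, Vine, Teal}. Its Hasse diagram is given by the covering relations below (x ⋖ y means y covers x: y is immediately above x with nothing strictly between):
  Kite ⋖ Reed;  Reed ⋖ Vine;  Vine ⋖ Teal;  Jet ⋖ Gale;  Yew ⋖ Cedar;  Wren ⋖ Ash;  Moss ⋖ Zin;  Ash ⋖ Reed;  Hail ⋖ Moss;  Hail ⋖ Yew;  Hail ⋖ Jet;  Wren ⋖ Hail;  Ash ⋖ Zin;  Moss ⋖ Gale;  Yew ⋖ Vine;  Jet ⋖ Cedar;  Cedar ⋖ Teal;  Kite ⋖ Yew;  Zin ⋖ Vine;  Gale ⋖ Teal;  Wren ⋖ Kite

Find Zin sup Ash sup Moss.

Common upper bounds of {Zin, Ash, Moss}: Teal, Vine, Zin.
The least among these is Zin.

Zin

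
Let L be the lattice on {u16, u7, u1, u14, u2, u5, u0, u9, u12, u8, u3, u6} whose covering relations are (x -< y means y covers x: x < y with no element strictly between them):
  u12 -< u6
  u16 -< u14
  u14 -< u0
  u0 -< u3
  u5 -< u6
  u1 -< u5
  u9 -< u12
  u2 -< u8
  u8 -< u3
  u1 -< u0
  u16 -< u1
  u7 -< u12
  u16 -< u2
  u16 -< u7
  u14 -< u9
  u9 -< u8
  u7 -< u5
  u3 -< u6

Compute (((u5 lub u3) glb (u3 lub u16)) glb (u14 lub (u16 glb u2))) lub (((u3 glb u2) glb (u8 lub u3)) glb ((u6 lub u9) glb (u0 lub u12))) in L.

u5 ∨ u3 = u6
u3 ∨ u16 = u3
u6 ∧ u3 = u3
u16 ∧ u2 = u16
u14 ∨ u16 = u14
u3 ∧ u14 = u14
u3 ∧ u2 = u2
u8 ∨ u3 = u3
u2 ∧ u3 = u2
u6 ∨ u9 = u6
u0 ∨ u12 = u6
u6 ∧ u6 = u6
u2 ∧ u6 = u2
u14 ∨ u2 = u8

u8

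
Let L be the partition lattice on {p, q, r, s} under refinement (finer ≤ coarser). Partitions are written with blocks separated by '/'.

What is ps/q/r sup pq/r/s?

pqs/r

Common upper bounds of {ps/q/r, pq/r/s}: pqrs, pqs/r.
The least among these is pqs/r.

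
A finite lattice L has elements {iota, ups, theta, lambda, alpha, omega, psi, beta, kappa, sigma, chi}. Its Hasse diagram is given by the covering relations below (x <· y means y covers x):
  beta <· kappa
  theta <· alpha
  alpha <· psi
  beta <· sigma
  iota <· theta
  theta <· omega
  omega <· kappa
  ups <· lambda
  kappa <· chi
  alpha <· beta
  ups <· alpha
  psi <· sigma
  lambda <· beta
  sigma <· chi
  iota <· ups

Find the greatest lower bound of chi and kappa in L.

kappa

Common lower bounds of {chi, kappa}: alpha, beta, iota, kappa, lambda, omega, theta, ups.
The greatest among these is kappa.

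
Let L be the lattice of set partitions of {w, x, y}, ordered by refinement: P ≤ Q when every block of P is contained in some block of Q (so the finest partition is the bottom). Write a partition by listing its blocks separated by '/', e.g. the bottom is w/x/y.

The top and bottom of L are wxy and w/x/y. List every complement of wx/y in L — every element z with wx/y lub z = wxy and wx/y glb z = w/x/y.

w/xy, wy/x

Need z with wx/y ∨ z = wxy and wx/y ∧ z = w/x/y.
Checking each element gives: w/xy, wy/x.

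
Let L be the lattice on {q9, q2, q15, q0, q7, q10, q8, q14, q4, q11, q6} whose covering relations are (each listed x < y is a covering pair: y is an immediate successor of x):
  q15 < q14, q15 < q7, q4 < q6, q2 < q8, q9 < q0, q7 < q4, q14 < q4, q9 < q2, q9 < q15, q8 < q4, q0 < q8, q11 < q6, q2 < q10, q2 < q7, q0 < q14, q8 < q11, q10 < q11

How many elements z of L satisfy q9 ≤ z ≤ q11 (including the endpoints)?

The interval [q9, q11] = {q0, q10, q11, q2, q8, q9}, which has 6 elements.

6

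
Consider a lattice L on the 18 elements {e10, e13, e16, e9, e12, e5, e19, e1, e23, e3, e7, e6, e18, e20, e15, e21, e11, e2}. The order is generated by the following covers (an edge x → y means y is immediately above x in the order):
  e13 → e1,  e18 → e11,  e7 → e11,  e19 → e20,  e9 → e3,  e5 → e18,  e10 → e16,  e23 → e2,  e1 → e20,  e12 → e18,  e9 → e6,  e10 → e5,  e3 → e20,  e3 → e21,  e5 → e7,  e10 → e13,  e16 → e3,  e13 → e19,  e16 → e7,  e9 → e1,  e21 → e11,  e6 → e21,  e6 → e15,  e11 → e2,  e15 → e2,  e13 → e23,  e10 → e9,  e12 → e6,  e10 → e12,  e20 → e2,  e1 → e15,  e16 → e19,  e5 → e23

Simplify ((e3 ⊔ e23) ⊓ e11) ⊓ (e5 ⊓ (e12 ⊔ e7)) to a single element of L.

e5

e3 ∨ e23 = e2
e2 ∧ e11 = e11
e12 ∨ e7 = e11
e5 ∧ e11 = e5
e11 ∧ e5 = e5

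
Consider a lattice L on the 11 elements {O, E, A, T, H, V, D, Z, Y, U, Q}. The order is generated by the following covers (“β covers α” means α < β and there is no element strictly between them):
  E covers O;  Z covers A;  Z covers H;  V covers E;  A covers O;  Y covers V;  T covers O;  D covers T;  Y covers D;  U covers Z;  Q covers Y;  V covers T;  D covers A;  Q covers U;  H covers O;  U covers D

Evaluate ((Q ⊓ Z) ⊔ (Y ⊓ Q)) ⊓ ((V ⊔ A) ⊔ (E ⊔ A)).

Y

Q ∧ Z = Z
Y ∧ Q = Y
Z ∨ Y = Q
V ∨ A = Y
E ∨ A = Y
Y ∨ Y = Y
Q ∧ Y = Y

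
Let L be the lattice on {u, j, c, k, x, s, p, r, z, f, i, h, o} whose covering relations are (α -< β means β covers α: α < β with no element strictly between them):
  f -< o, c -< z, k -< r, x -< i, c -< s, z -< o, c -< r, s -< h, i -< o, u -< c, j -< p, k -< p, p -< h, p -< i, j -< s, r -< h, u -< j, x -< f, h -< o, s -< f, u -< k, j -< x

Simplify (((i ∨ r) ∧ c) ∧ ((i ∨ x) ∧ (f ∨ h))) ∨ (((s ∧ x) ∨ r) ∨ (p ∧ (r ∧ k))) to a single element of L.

h

i ∨ r = o
o ∧ c = c
i ∨ x = i
f ∨ h = o
i ∧ o = i
c ∧ i = u
s ∧ x = j
j ∨ r = h
r ∧ k = k
p ∧ k = k
h ∨ k = h
u ∨ h = h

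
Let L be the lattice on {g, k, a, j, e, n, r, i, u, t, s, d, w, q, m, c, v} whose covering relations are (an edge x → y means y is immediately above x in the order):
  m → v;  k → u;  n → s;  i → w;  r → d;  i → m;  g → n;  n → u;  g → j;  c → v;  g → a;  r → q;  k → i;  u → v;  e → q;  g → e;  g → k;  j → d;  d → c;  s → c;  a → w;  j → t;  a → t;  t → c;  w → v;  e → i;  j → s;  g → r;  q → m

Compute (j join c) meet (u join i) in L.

j ∨ c = c
u ∨ i = v
c ∧ v = c

c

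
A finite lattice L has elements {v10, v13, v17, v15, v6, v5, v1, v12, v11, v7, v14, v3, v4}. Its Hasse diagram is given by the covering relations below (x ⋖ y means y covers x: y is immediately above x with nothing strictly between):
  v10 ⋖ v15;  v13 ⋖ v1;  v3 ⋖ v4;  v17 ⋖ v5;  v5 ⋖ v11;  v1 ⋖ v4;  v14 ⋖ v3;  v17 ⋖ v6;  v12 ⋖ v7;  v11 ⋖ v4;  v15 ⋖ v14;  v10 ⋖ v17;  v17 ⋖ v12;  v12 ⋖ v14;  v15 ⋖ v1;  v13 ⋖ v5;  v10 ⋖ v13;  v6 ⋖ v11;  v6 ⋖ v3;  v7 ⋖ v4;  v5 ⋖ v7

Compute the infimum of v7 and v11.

Common lower bounds of {v7, v11}: v10, v13, v17, v5.
The greatest among these is v5.

v5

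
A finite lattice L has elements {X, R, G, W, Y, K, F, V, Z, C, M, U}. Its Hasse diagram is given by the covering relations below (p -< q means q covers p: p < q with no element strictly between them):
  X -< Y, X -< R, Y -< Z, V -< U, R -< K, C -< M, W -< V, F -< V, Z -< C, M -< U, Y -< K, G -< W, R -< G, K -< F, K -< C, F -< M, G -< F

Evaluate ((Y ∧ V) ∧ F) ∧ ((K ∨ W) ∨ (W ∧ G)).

Y ∧ V = Y
Y ∧ F = Y
K ∨ W = V
W ∧ G = G
V ∨ G = V
Y ∧ V = Y

Y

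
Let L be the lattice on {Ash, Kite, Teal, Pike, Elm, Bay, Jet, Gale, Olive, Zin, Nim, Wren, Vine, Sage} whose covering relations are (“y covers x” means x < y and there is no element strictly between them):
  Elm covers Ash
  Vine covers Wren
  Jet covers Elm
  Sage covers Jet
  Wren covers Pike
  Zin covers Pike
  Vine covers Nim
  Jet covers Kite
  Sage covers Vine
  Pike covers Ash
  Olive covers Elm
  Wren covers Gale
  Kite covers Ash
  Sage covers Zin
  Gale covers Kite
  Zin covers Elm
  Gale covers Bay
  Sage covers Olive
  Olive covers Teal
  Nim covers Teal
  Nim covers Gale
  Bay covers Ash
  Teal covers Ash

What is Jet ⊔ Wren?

Common upper bounds of {Jet, Wren}: Sage.
The least among these is Sage.

Sage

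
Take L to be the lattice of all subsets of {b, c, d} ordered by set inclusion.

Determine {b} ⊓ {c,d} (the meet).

{}

Common lower bounds of {{b}, {c,d}}: {}.
The greatest among these is {}.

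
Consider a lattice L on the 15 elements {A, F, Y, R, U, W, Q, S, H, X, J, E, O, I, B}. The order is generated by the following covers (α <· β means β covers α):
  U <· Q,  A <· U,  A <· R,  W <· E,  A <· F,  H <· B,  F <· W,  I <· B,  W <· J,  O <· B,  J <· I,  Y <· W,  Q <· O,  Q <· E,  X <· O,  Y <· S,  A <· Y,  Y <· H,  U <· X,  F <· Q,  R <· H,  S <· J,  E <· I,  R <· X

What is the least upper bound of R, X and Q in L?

O

Common upper bounds of {R, X, Q}: B, O.
The least among these is O.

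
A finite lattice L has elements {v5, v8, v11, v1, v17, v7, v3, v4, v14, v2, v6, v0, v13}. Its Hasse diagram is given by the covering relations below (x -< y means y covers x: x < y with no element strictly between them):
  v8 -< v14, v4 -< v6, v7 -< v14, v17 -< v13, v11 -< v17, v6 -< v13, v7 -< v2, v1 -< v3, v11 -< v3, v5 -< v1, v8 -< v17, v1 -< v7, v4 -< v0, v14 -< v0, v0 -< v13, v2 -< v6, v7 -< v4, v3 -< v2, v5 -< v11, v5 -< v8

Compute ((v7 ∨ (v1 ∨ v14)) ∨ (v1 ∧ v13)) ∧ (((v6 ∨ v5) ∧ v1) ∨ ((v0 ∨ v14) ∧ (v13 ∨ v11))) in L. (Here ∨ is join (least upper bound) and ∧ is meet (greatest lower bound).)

v1 ∨ v14 = v14
v7 ∨ v14 = v14
v1 ∧ v13 = v1
v14 ∨ v1 = v14
v6 ∨ v5 = v6
v6 ∧ v1 = v1
v0 ∨ v14 = v0
v13 ∨ v11 = v13
v0 ∧ v13 = v0
v1 ∨ v0 = v0
v14 ∧ v0 = v14

v14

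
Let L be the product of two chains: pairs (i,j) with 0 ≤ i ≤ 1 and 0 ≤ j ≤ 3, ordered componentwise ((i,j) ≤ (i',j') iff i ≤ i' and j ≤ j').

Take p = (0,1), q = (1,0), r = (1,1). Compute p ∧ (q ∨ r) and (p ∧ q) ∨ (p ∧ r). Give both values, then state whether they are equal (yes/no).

q ∨ r = (1,1), so p ∧ (q ∨ r) = (0,1) ∧ (1,1) = (0,1).
p ∧ q = (0,0) and p ∧ r = (0,1), so (p ∧ q) ∨ (p ∧ r) = (0,0) ∨ (0,1) = (0,1).
Equal: yes.

(0,1); (0,1); yes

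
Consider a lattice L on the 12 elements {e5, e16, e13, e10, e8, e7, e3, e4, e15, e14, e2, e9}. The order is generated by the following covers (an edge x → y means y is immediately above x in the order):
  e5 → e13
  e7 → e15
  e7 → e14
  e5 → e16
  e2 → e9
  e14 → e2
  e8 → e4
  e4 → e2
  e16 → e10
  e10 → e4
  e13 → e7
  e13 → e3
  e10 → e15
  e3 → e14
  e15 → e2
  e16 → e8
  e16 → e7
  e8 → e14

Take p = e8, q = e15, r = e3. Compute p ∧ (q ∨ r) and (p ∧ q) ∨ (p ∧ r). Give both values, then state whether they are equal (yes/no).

q ∨ r = e2, so p ∧ (q ∨ r) = e8 ∧ e2 = e8.
p ∧ q = e16 and p ∧ r = e5, so (p ∧ q) ∨ (p ∧ r) = e16 ∨ e5 = e16.
Equal: no.

e8; e16; no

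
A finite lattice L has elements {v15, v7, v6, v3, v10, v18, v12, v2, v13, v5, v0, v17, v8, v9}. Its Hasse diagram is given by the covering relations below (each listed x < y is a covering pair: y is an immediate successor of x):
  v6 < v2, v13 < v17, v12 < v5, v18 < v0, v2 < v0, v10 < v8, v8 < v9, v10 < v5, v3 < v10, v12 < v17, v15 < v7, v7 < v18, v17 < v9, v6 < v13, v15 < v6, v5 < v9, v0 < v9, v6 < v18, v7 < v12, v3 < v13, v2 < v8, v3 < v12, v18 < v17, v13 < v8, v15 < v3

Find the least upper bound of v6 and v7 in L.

v18

Common upper bounds of {v6, v7}: v0, v17, v18, v9.
The least among these is v18.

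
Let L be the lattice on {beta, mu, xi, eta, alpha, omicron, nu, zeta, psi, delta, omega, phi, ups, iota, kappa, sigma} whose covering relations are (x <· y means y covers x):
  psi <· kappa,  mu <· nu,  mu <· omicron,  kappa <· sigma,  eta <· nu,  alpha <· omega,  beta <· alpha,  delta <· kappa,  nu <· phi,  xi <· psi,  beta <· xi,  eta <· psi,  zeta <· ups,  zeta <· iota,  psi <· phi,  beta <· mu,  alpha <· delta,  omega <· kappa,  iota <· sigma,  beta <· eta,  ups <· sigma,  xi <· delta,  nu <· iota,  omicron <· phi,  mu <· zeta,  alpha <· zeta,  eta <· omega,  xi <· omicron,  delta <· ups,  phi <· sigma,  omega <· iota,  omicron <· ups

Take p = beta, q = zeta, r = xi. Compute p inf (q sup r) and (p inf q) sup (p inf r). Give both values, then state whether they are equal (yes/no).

q sup r = ups, so p inf (q sup r) = beta inf ups = beta.
p inf q = beta and p inf r = beta, so (p inf q) sup (p inf r) = beta sup beta = beta.
Equal: yes.

beta; beta; yes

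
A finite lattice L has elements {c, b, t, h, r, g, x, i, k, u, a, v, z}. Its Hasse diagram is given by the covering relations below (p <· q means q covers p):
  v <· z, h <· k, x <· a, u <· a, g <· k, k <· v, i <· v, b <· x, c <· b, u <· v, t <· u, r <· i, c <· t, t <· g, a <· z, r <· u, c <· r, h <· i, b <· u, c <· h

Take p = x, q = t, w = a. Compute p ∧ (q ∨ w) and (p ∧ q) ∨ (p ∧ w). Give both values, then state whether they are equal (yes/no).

x; x; yes

q ∨ w = a, so p ∧ (q ∨ w) = x ∧ a = x.
p ∧ q = c and p ∧ w = x, so (p ∧ q) ∨ (p ∧ w) = c ∨ x = x.
Equal: yes.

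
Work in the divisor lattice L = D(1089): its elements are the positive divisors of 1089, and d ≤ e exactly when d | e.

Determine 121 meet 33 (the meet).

11

In the divisibility order, the meet is the greatest common divisor: gcd(121, 33) = 11.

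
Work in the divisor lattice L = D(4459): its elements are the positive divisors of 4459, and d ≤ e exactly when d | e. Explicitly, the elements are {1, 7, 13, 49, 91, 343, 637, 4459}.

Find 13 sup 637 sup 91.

In the divisibility order, the join is the least common multiple: lcm(13, 637, 91) = 637.

637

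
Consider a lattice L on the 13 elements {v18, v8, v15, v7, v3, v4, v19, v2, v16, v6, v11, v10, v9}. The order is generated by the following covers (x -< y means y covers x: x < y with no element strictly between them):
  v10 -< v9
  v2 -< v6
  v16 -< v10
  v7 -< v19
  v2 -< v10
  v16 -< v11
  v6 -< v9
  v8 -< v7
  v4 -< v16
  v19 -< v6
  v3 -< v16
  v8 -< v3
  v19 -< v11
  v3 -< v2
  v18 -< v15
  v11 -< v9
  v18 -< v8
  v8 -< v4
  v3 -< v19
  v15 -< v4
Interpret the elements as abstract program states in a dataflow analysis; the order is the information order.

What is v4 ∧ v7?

v8

Common lower bounds of {v4, v7}: v18, v8.
The greatest among these is v8.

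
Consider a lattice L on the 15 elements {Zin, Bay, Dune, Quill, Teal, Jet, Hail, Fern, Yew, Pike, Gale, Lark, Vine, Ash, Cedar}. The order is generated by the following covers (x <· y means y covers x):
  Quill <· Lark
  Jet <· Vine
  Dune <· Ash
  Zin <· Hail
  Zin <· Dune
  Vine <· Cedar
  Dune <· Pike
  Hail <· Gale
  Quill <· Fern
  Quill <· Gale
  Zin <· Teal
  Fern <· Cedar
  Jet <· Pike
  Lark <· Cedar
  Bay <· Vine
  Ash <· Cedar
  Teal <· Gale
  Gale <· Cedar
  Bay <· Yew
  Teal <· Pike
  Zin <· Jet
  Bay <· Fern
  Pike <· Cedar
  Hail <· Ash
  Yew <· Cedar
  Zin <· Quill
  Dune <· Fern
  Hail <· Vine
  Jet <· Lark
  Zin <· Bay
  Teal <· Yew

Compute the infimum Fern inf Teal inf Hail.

Common lower bounds of {Fern, Teal, Hail}: Zin.
The greatest among these is Zin.

Zin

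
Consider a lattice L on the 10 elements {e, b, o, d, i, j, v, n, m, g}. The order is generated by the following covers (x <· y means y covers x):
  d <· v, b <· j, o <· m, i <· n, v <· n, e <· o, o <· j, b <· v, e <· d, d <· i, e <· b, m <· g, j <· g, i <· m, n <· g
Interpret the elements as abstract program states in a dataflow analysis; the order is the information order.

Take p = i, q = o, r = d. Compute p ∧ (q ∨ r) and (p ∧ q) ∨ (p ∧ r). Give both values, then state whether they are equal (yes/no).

i; d; no

q ∨ r = m, so p ∧ (q ∨ r) = i ∧ m = i.
p ∧ q = e and p ∧ r = d, so (p ∧ q) ∨ (p ∧ r) = e ∨ d = d.
Equal: no.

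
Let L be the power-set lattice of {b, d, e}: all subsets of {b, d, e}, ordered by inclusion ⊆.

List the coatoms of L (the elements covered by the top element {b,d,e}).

The coatoms are exactly the elements covered by {b,d,e}: {b,d}, {b,e}, {d,e}.

{b,d}, {b,e}, {d,e}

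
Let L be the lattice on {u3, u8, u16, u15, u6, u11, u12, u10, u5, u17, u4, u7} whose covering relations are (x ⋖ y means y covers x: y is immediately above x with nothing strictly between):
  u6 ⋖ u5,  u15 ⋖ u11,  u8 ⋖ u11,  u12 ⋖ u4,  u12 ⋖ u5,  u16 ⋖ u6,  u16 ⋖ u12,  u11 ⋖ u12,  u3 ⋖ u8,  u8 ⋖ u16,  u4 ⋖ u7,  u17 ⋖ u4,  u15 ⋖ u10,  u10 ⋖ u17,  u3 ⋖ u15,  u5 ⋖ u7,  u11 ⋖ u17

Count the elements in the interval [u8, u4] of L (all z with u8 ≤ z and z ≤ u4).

6

The interval [u8, u4] = {u11, u12, u16, u17, u4, u8}, which has 6 elements.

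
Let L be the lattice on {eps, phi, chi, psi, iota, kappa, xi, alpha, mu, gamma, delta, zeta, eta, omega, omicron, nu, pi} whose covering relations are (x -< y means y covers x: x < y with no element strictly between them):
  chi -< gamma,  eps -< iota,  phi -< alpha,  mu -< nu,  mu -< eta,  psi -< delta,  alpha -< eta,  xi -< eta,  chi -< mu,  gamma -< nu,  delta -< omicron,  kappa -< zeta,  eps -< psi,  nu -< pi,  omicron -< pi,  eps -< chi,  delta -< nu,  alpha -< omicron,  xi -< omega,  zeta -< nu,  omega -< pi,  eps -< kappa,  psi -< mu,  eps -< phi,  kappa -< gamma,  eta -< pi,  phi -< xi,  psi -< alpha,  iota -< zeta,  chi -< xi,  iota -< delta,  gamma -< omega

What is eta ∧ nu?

Common lower bounds of {eta, nu}: chi, eps, mu, psi.
The greatest among these is mu.

mu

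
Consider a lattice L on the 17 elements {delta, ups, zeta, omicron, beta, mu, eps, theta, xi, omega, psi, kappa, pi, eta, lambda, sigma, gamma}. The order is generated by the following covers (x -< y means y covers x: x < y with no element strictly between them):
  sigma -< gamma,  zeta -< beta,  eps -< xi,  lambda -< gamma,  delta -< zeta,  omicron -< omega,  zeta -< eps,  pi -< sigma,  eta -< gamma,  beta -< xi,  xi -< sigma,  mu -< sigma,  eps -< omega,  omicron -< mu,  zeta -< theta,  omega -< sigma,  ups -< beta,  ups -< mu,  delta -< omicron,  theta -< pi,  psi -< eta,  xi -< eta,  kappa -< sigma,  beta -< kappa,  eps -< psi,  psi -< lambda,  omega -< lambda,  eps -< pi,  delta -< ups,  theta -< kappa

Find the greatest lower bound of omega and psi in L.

Common lower bounds of {omega, psi}: delta, eps, zeta.
The greatest among these is eps.

eps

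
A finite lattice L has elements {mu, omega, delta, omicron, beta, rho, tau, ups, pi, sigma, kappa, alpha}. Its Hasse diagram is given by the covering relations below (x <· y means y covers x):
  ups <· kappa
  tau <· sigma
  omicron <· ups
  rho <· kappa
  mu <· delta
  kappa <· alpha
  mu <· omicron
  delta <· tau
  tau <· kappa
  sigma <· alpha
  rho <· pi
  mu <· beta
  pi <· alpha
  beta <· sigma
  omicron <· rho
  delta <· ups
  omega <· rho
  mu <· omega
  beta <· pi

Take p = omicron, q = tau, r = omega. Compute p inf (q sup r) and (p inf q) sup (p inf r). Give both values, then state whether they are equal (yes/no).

q sup r = kappa, so p inf (q sup r) = omicron inf kappa = omicron.
p inf q = mu and p inf r = mu, so (p inf q) sup (p inf r) = mu sup mu = mu.
Equal: no.

omicron; mu; no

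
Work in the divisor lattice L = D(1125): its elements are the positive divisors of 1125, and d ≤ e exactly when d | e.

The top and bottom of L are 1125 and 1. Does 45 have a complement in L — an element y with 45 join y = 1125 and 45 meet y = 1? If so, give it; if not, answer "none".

For every candidate y, either 45 ∨ y ≠ 1125 or 45 ∧ y ≠ 1; no complement exists.

none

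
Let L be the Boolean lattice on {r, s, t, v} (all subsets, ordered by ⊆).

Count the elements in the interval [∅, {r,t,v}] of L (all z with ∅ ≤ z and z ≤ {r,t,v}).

The interval [∅, {r,t,v}] = {{r,t,v}, {r,t}, {r,v}, {r}, {t,v}, {t}, {v}, ∅}, which has 8 elements.

8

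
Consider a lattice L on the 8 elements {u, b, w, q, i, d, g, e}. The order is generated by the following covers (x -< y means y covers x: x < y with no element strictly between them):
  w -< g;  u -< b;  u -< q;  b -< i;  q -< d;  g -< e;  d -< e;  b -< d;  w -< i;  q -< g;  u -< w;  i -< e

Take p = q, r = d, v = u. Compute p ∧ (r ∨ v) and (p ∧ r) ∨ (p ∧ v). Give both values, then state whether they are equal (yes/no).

q; q; yes

r ∨ v = d, so p ∧ (r ∨ v) = q ∧ d = q.
p ∧ r = q and p ∧ v = u, so (p ∧ r) ∨ (p ∧ v) = q ∨ u = q.
Equal: yes.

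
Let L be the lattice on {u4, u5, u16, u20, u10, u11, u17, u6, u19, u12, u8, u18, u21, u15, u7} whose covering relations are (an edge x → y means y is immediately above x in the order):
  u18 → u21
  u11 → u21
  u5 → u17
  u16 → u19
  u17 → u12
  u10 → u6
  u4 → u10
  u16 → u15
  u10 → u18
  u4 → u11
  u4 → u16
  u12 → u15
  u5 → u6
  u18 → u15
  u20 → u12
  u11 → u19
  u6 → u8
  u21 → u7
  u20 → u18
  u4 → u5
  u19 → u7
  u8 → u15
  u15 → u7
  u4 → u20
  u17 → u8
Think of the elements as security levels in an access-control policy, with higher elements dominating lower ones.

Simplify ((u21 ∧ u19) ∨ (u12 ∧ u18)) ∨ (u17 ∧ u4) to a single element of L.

u21

u21 ∧ u19 = u11
u12 ∧ u18 = u20
u11 ∨ u20 = u21
u17 ∧ u4 = u4
u21 ∨ u4 = u21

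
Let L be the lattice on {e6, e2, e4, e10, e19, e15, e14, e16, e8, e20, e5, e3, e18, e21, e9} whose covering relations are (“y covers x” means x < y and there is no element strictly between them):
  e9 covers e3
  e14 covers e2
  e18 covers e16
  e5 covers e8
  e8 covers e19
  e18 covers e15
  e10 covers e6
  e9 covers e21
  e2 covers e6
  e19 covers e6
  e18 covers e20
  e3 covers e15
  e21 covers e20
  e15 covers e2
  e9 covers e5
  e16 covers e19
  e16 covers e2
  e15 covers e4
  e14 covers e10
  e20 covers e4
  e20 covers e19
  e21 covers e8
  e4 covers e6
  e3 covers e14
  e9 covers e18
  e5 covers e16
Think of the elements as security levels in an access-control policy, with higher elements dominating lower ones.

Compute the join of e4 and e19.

Common upper bounds of {e4, e19}: e18, e20, e21, e9.
The least among these is e20.

e20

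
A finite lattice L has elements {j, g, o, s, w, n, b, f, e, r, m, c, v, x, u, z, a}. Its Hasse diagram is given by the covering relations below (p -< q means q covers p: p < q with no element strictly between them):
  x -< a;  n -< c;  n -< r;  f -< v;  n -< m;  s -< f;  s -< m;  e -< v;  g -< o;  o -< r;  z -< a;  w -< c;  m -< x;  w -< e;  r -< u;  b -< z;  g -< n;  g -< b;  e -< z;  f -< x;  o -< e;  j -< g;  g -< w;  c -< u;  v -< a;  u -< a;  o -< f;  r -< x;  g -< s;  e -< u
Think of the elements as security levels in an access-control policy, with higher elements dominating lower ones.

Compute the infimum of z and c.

w

Common lower bounds of {z, c}: g, j, w.
The greatest among these is w.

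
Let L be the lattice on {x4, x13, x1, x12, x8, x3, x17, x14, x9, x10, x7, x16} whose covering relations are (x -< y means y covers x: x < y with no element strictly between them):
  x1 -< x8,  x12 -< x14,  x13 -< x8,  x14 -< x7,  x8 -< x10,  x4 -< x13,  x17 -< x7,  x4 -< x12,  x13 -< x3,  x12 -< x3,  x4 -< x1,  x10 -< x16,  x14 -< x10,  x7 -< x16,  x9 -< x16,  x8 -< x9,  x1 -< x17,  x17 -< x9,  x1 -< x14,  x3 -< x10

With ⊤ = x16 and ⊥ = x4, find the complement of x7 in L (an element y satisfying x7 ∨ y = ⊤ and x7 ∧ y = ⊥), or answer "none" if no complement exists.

Need y with x7 ∨ y = x16 and x7 ∧ y = x4.
Checking each element gives: x13.

x13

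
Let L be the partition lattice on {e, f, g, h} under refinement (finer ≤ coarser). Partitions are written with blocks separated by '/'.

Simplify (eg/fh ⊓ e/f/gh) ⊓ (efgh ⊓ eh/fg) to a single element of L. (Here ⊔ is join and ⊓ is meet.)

e/f/g/h

eg/fh ∧ e/f/gh = e/f/g/h
efgh ∧ eh/fg = eh/fg
e/f/g/h ∧ eh/fg = e/f/g/h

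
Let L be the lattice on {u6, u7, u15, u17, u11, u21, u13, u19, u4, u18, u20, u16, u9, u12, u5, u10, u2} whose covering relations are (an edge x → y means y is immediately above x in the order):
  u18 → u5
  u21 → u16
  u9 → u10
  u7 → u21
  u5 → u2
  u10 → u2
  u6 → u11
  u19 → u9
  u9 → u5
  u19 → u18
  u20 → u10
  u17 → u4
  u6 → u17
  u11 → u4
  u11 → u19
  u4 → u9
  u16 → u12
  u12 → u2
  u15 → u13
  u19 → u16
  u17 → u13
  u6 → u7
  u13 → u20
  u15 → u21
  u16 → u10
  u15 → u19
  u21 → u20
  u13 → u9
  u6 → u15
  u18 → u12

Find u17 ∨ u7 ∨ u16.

Common upper bounds of {u17, u7, u16}: u10, u2.
The least among these is u10.

u10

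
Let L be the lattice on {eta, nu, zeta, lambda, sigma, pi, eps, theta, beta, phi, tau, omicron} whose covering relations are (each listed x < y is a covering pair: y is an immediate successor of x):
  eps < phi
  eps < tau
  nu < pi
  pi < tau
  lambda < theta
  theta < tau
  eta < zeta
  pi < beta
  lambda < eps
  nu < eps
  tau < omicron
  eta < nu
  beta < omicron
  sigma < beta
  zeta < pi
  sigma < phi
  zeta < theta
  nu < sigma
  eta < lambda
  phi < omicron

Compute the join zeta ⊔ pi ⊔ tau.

tau

Common upper bounds of {zeta, pi, tau}: omicron, tau.
The least among these is tau.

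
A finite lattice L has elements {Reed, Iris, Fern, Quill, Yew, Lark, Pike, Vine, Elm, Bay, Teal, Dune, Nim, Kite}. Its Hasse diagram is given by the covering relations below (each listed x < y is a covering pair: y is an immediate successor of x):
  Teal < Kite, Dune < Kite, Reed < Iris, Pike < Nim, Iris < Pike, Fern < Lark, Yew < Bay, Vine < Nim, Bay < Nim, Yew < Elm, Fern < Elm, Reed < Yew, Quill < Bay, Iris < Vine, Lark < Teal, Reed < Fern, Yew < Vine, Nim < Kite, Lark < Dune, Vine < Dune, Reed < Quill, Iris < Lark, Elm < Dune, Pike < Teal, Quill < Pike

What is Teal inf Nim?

Common lower bounds of {Teal, Nim}: Iris, Pike, Quill, Reed.
The greatest among these is Pike.

Pike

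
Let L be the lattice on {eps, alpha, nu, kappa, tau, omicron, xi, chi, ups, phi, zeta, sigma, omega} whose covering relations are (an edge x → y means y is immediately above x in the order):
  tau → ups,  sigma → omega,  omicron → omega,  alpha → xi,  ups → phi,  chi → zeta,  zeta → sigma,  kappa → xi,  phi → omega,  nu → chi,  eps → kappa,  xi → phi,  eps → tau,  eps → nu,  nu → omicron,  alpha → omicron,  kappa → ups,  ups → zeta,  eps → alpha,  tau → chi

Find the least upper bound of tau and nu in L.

Common upper bounds of {tau, nu}: chi, omega, sigma, zeta.
The least among these is chi.

chi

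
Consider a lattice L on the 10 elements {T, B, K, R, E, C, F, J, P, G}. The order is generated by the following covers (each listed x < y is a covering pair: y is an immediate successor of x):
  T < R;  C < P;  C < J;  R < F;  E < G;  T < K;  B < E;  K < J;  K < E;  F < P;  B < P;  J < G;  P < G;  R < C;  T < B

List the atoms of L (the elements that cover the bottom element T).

The atoms are exactly the elements that cover T: B, K, R.

B, K, R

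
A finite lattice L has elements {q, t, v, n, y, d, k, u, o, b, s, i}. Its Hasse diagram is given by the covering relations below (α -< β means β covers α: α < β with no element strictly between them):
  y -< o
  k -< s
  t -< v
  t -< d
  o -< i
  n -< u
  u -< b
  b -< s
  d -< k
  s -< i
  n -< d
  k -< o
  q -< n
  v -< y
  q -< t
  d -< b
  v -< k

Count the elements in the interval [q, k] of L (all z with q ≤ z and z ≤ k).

6

The interval [q, k] = {d, k, n, q, t, v}, which has 6 elements.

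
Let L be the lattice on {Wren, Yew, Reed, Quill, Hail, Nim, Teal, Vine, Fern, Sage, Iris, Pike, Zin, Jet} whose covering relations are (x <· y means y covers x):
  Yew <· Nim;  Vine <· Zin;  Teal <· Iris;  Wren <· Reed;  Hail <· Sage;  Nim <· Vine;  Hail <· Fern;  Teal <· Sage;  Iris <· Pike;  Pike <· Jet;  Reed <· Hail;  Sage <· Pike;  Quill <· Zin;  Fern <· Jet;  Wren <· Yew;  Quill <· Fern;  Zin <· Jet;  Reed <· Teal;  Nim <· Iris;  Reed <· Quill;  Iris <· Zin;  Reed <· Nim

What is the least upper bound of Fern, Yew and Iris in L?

Common upper bounds of {Fern, Yew, Iris}: Jet.
The least among these is Jet.

Jet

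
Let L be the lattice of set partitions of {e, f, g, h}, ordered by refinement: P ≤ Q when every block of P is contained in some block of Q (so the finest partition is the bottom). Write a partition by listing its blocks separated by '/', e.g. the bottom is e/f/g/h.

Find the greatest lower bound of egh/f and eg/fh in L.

eg/f/h

Common lower bounds of {egh/f, eg/fh}: e/f/g/h, eg/f/h.
The greatest among these is eg/f/h.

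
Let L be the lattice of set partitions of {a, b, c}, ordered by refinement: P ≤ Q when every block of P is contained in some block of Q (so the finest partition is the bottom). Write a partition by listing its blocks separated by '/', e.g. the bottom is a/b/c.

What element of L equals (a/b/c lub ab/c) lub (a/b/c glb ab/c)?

ab/c

a/b/c ∨ ab/c = ab/c
a/b/c ∧ ab/c = a/b/c
ab/c ∨ a/b/c = ab/c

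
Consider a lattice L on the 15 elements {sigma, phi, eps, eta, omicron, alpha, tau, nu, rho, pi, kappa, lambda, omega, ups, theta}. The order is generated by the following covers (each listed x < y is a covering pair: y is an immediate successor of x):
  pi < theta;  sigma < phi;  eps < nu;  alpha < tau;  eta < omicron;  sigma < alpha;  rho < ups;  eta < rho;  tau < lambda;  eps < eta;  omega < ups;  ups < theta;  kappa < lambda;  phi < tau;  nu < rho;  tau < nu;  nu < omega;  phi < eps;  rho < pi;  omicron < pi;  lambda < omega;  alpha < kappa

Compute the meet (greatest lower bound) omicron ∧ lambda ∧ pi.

Common lower bounds of {omicron, lambda, pi}: phi, sigma.
The greatest among these is phi.

phi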